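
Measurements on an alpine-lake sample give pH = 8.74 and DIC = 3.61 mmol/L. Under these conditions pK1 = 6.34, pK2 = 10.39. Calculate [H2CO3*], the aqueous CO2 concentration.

α₀ = 1 / (1 + K1/[H⁺] + K1K2/[H⁺]²) = 1 / (1 + 10^+2.40 + 10^+0.75)
   = 1 / (1 + 251.19 + 5.6234) = 1/257.81 = 0.003879
[CO2*] = α₀ × DIC = 0.003879 × 3.61 = 0.0140 mmol/L = 14.0 μmol/L

[CO2*] = 14.0 μmol/L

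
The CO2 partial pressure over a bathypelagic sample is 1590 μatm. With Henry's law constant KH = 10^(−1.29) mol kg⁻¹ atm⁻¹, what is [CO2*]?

[CO2*] = 81.5 μmol/kg

KH = 10^(−1.29) = 5.129×10^-2 mol kg⁻¹ atm⁻¹
[CO2*] = KH · pCO2 = 5.129×10^-2 × 1590×10^-6 atm = 8.15×10^-5 mol/kg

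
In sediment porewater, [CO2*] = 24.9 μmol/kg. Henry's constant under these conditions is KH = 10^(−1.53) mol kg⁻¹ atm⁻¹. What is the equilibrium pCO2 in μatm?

KH = 10^(−1.53) = 2.951×10^-2 mol kg⁻¹ atm⁻¹
pCO2 = [CO2*]/KH = 24.9×10^-6 / 2.951×10^-2 = 8.44×10^-4 atm = 844 μatm

pCO2 = 844 μatm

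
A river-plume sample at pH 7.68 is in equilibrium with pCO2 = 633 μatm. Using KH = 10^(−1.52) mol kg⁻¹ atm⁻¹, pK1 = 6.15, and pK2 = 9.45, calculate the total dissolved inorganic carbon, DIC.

DIC = 0.678 mmol/kg

[CO2*] = KH · pCO2 = 10^(−1.52) × 633×10^-6 = 1.912×10^-5 mol/kg
α₀ = 1/(1 + K1/[H⁺] + K1K2/[H⁺]²) = 1/(1 + 10^+1.53 + 10^-0.24) = 0.02820
DIC = [CO2*]/α₀ = 1.912×10^-5 / 0.02820 = 0.678 mmol/kg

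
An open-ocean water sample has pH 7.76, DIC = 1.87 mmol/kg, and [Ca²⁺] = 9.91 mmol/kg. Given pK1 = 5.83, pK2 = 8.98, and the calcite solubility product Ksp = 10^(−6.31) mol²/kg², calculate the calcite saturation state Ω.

α₂ = 1 / (1 + [H⁺]/K2 + [H⁺]²/(K1K2)) = 1 / (1 + 10^+1.22 + 10^-0.71)
   = 1 / (1 + 16.596 + 0.19498) = 1/17.791 = 0.05621
[CO3²⁻] = α₂ × DIC = 0.05621 × 1.87 = 0.1051 mmol/kg
Ksp = 10^(−6.31) = 4.898×10^-7
Ω = [Ca²⁺][CO3²⁻]/Ksp = (9.91×10^-3)(1.051×10^-4) / 4.898×10^-7 = 2.13

Ω = 2.13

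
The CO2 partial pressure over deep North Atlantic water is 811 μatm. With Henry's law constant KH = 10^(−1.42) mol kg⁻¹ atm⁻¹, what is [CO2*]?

KH = 10^(−1.42) = 3.802×10^-2 mol kg⁻¹ atm⁻¹
[CO2*] = KH · pCO2 = 3.802×10^-2 × 811×10^-6 atm = 3.08×10^-5 mol/kg

[CO2*] = 30.8 μmol/kg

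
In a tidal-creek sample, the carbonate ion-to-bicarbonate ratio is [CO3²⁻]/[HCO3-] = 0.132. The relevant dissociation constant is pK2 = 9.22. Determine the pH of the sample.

From K2 = [H⁺][CO3²⁻]/[HCO3-]:  pH = pK2 + log₁₀([CO3²⁻]/[HCO3-])
log₁₀(0.132) = -0.879
pH = 9.22 + (-0.879) = 8.34

pH = 8.34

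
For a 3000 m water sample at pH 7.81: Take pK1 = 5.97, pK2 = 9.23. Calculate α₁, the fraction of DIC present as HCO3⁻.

α₁ = 0.950

α₁ = 1 / (1 + [H⁺]/K1 + K2/[H⁺]) = 1 / (1 + 10^-1.84 + 10^-1.42)
   = 1 / (1 + 0.014454 + 0.038019) = 1/1.0525 = 0.9501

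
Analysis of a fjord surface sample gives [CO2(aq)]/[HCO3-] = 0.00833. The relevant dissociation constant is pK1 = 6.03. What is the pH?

pH = 8.11

From K1 = [H⁺][HCO3-]/[CO2(aq)]:  pH = pK1 − log₁₀([CO2(aq)]/[HCO3-])
log₁₀(0.00833) = -2.079
pH = 6.03 − (-2.079) = 8.11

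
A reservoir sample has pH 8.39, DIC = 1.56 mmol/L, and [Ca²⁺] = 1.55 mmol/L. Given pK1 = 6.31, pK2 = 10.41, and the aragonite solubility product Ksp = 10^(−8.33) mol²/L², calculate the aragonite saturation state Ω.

Ω = 4.85

α₂ = 1 / (1 + [H⁺]/K2 + [H⁺]²/(K1K2)) = 1 / (1 + 10^+2.02 + 10^-0.06)
   = 1 / (1 + 104.71 + 0.87096) = 1/106.58 = 0.009382
[CO3²⁻] = α₂ × DIC = 0.009382 × 1.56 = 0.01464 mmol/L = 14.64 μmol/L
Ksp = 10^(−8.33) = 4.677×10^-9
Ω = [Ca²⁺][CO3²⁻]/Ksp = (1.55×10^-3)(1.464×10^-5) / 4.677×10^-9 = 4.85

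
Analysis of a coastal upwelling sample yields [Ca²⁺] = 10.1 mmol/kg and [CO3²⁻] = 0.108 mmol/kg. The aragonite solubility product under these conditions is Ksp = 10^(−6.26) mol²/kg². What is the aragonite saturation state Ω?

Ksp = 10^(−6.26) = 5.495×10^-7
Ω = [Ca²⁺][CO3²⁻]/Ksp = (10.1×10^-3)(0.108×10^-3) / 5.495×10^-7 = 1.98

Ω = 1.98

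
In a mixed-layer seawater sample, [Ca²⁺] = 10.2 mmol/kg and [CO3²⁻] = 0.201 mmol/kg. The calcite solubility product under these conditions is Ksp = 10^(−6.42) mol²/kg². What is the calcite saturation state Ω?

Ksp = 10^(−6.42) = 3.802×10^-7
Ω = [Ca²⁺][CO3²⁻]/Ksp = (10.2×10^-3)(0.201×10^-3) / 3.802×10^-7 = 5.39

Ω = 5.39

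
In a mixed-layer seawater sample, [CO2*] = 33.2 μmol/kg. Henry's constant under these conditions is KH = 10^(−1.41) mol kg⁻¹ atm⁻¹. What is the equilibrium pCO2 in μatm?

pCO2 = 853 μatm

KH = 10^(−1.41) = 3.890×10^-2 mol kg⁻¹ atm⁻¹
pCO2 = [CO2*]/KH = 33.2×10^-6 / 3.890×10^-2 = 8.53×10^-4 atm = 853 μatm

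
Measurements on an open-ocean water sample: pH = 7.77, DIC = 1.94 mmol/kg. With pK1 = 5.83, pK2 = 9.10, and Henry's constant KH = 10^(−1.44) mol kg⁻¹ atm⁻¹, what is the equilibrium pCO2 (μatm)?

α₀ = 1 / (1 + K1/[H⁺] + K1K2/[H⁺]²) = 1 / (1 + 10^+1.94 + 10^+0.61)
   = 1 / (1 + 87.096 + 4.0738) = 1/92.170 = 0.01085
[CO2*] = α₀ × DIC = 0.01085 × 1.94 = 0.02105 mmol/kg
pCO2 = [CO2*]/KH = 2.105×10^-5 / 3.631×10^-2 = 580 μatm

pCO2 = 580 μatm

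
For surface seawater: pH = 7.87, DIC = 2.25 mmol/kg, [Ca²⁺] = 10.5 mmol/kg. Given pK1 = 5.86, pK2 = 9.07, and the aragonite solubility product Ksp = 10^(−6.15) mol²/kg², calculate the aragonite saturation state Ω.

Ω = 1.96

α₂ = 1 / (1 + [H⁺]/K2 + [H⁺]²/(K1K2)) = 1 / (1 + 10^+1.20 + 10^-0.81)
   = 1 / (1 + 15.849 + 0.15488) = 1/17.004 = 0.05881
[CO3²⁻] = α₂ × DIC = 0.05881 × 2.25 = 0.1323 mmol/kg
Ksp = 10^(−6.15) = 7.079×10^-7
Ω = [Ca²⁺][CO3²⁻]/Ksp = (10.5×10^-3)(1.323×10^-4) / 7.079×10^-7 = 1.96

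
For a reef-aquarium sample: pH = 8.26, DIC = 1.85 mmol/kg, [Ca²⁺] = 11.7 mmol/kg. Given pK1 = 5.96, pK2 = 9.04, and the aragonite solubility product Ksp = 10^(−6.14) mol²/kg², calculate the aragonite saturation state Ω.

Ω = 4.23

α₂ = 1 / (1 + [H⁺]/K2 + [H⁺]²/(K1K2)) = 1 / (1 + 10^+0.78 + 10^-1.52)
   = 1 / (1 + 6.0256 + 0.030200) = 1/7.0558 = 0.1417
[CO3²⁻] = α₂ × DIC = 0.1417 × 1.85 = 0.2622 mmol/kg
Ksp = 10^(−6.14) = 7.244×10^-7
Ω = [Ca²⁺][CO3²⁻]/Ksp = (11.7×10^-3)(2.622×10^-4) / 7.244×10^-7 = 4.23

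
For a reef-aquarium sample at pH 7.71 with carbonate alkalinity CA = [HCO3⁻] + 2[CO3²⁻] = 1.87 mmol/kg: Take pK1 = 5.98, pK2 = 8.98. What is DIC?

DIC = 1.81 mmol/kg

CA = [HCO3⁻] + 2[CO3²⁻] = (α₁ + 2α₂)·DIC
At pH 7.71: [H⁺]/K1 = 10^-1.73 = 0.018621, K2/[H⁺] = 10^-1.27 = 0.053703
α₁ = 1/(1 + 0.018621 + 0.053703) = 1/1.0723 = 0.9326; α₂ = α₁·K2/[H⁺] = 0.05008
α₁ + 2α₂ = 1.0327
DIC = CA / (α₁ + 2α₂) = 1.87 / 1.0327 = 1.81 mmol/kg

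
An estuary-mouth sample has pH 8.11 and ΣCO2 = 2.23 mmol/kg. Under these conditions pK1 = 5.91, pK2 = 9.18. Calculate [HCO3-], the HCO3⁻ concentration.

[HCO3⁻] = 2.04 mmol/kg

α₁ = 1 / (1 + [H⁺]/K1 + K2/[H⁺]) = 1 / (1 + 10^-2.20 + 10^-1.07)
   = 1 / (1 + 0.0063096 + 0.085114) = 1/1.0914 = 0.9162
[HCO3⁻] = α₁ × DIC = 0.9162 × 2.23 = 2.04 mmol/kg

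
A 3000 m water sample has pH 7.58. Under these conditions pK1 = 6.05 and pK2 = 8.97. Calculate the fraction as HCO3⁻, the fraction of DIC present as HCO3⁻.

α₁ = 0.934

α₁ = 1 / (1 + [H⁺]/K1 + K2/[H⁺]) = 1 / (1 + 10^-1.53 + 10^-1.39)
   = 1 / (1 + 0.029512 + 0.040738) = 1/1.0703 = 0.9344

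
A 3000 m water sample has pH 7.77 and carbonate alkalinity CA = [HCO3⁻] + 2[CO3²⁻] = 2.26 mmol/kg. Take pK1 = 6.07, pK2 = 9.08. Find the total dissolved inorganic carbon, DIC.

CA = [HCO3⁻] + 2[CO3²⁻] = (α₁ + 2α₂)·DIC
At pH 7.77: [H⁺]/K1 = 10^-1.70 = 0.019953, K2/[H⁺] = 10^-1.31 = 0.048978
α₁ = 1/(1 + 0.019953 + 0.048978) = 1/1.0689 = 0.9355; α₂ = α₁·K2/[H⁺] = 0.04582
α₁ + 2α₂ = 1.0272
DIC = CA / (α₁ + 2α₂) = 2.26 / 1.0272 = 2.20 mmol/kg

DIC = 2.20 mmol/kg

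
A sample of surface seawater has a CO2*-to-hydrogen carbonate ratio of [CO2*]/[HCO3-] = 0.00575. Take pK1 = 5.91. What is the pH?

From K1 = [H⁺][HCO3-]/[CO2*]:  pH = pK1 − log₁₀([CO2*]/[HCO3-])
log₁₀(0.00575) = -2.240
pH = 5.91 − (-2.240) = 8.15

pH = 8.15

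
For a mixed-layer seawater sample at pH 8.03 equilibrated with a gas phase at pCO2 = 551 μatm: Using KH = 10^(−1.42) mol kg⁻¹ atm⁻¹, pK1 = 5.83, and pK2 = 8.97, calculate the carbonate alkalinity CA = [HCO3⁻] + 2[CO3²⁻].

[CO2*] = KH · pCO2 = 10^(−1.42) × 551×10^-6 = 2.095×10^-5 mol/kg
α₀ = 1/(1 + K1/[H⁺] + K1K2/[H⁺]²) = 1/(1 + 10^+2.20 + 10^+1.26) = 0.005628
DIC = [CO2*]/α₀ = 2.095×10^-5 / 0.005628 = 3.722 mmol/kg
CA = (α₁ + 2α₂)·DIC = (0.8920 + 2×0.1024) × 3.722 = 4.08 mmol/kg

CA = 4.08 mmol/kg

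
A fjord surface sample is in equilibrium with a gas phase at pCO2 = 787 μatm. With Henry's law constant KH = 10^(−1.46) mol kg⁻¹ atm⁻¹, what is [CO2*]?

[CO2*] = 27.3 μmol/kg

KH = 10^(−1.46) = 3.467×10^-2 mol kg⁻¹ atm⁻¹
[CO2*] = KH · pCO2 = 3.467×10^-2 × 787×10^-6 atm = 2.73×10^-5 mol/kg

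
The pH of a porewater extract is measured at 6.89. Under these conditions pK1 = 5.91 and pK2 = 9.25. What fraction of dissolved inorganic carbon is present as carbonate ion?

α₂ = 0.00394

α₂ = 1 / (1 + [H⁺]/K2 + [H⁺]²/(K1K2)) = 1 / (1 + 10^+2.36 + 10^+1.38)
   = 1 / (1 + 229.09 + 23.988) = 1/254.08 = 0.003936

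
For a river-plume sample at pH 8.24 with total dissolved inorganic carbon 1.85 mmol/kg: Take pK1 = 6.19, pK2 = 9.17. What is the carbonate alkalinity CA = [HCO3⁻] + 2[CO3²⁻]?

CA = [HCO3⁻] + 2[CO3²⁻] = (α₁ + 2α₂)·DIC
At pH 8.24: [H⁺]/K1 = 10^-2.05 = 0.0089125, K2/[H⁺] = 10^-0.93 = 0.11749
α₁ = 1/(1 + 0.0089125 + 0.11749) = 1/1.1264 = 0.8878; α₂ = α₁·K2/[H⁺] = 0.1043
α₁ + 2α₂ = 1.0964
CA = 1.0964 × 1.85 = 2.03 mmol/kg

CA = 2.03 mmol/kg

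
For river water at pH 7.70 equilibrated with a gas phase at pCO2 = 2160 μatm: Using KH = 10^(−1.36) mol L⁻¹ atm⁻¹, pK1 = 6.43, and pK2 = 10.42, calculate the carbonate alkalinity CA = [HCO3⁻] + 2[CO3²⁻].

[CO2*] = KH · pCO2 = 10^(−1.36) × 2160×10^-6 = 9.429×10^-5 mol/L
α₀ = 1/(1 + K1/[H⁺] + K1K2/[H⁺]²) = 1/(1 + 10^+1.27 + 10^-1.45) = 0.05087
DIC = [CO2*]/α₀ = 9.429×10^-5 / 0.05087 = 1.853 mmol/L
CA = (α₁ + 2α₂)·DIC = (0.9473 + 2×0.001805) × 1.853 = 1.76 mmol/L

CA = 1.76 mmol/L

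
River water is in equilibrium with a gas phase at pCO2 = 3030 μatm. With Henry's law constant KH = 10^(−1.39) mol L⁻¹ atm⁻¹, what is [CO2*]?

KH = 10^(−1.39) = 4.074×10^-2 mol L⁻¹ atm⁻¹
[CO2*] = KH · pCO2 = 4.074×10^-2 × 3030×10^-6 atm = 1.23×10^-4 mol/L

[CO2*] = 123 μmol/L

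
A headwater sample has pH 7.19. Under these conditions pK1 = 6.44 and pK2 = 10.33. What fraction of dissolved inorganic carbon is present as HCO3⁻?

α₁ = 0.848

α₁ = 1 / (1 + [H⁺]/K1 + K2/[H⁺]) = 1 / (1 + 10^-0.75 + 10^-3.14)
   = 1 / (1 + 0.17783 + 0.00072444) = 1/1.1786 = 0.8485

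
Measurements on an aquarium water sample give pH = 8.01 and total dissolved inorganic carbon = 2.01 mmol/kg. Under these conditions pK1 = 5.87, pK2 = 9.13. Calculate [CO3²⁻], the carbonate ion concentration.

α₂ = 1 / (1 + [H⁺]/K2 + [H⁺]²/(K1K2)) = 1 / (1 + 10^+1.12 + 10^-1.02)
   = 1 / (1 + 13.183 + 0.095499) = 1/14.278 = 0.07004
[CO3²⁻] = α₂ × DIC = 0.07004 × 2.01 = 0.141 mmol/kg

[CO3²⁻] = 0.141 mmol/kg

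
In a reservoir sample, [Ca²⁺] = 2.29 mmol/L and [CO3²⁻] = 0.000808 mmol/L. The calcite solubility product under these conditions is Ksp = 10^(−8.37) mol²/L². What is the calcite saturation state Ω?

Ω = 0.434

Ksp = 10^(−8.37) = 4.266×10^-9
Ω = [Ca²⁺][CO3²⁻]/Ksp = (2.29×10^-3)(0.000808×10^-3) / 4.266×10^-9 = 0.434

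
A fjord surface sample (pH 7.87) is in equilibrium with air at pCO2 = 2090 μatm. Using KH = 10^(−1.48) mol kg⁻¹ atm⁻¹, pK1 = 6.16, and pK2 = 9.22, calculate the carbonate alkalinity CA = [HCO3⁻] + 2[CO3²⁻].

CA = 3.87 mmol/kg

[CO2*] = KH · pCO2 = 10^(−1.48) × 2090×10^-6 = 6.921×10^-5 mol/kg
α₀ = 1/(1 + K1/[H⁺] + K1K2/[H⁺]²) = 1/(1 + 10^+1.71 + 10^+0.36) = 0.01832
DIC = [CO2*]/α₀ = 6.921×10^-5 / 0.01832 = 3.777 mmol/kg
CA = (α₁ + 2α₂)·DIC = (0.9397 + 2×0.04197) × 3.777 = 3.87 mmol/kg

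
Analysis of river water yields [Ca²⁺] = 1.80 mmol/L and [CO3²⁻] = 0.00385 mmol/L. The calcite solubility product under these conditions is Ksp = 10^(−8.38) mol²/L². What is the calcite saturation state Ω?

Ksp = 10^(−8.38) = 4.169×10^-9
Ω = [Ca²⁺][CO3²⁻]/Ksp = (1.80×10^-3)(0.00385×10^-3) / 4.169×10^-9 = 1.66

Ω = 1.66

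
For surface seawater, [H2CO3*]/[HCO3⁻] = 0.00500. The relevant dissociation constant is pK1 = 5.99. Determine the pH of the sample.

pH = 8.29

From K1 = [H⁺][HCO3⁻]/[H2CO3*]:  pH = pK1 − log₁₀([H2CO3*]/[HCO3⁻])
log₁₀(0.00500) = -2.301
pH = 5.99 − (-2.301) = 8.29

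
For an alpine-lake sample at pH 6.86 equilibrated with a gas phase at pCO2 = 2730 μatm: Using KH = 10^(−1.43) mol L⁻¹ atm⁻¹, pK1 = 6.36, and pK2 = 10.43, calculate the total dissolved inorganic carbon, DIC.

DIC = 0.422 mmol/L

[CO2*] = KH · pCO2 = 10^(−1.43) × 2730×10^-6 = 1.014×10^-4 mol/L
α₀ = 1/(1 + K1/[H⁺] + K1K2/[H⁺]²) = 1/(1 + 10^+0.50 + 10^-3.07) = 0.2402
DIC = [CO2*]/α₀ = 1.014×10^-4 / 0.2402 = 0.422 mmol/L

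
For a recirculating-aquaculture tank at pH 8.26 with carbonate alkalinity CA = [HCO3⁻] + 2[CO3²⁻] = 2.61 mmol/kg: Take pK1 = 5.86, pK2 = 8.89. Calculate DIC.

DIC = 2.20 mmol/kg

CA = [HCO3⁻] + 2[CO3²⁻] = (α₁ + 2α₂)·DIC
At pH 8.26: [H⁺]/K1 = 10^-2.40 = 0.0039811, K2/[H⁺] = 10^-0.63 = 0.23442
α₁ = 1/(1 + 0.0039811 + 0.23442) = 1/1.2384 = 0.8075; α₂ = α₁·K2/[H⁺] = 0.1893
α₁ + 2α₂ = 1.1861
DIC = CA / (α₁ + 2α₂) = 2.61 / 1.1861 = 2.20 mmol/kg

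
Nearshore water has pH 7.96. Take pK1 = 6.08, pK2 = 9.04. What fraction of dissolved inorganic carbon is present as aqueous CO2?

α₀ = 0.0120

α₀ = 1 / (1 + K1/[H⁺] + K1K2/[H⁺]²) = 1 / (1 + 10^+1.88 + 10^+0.80)
   = 1 / (1 + 75.858 + 6.3096) = 1/83.167 = 0.01202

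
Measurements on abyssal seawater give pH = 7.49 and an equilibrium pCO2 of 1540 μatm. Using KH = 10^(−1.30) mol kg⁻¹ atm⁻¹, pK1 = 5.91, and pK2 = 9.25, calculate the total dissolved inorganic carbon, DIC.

[CO2*] = KH · pCO2 = 10^(−1.30) × 1540×10^-6 = 7.718×10^-5 mol/kg
α₀ = 1/(1 + K1/[H⁺] + K1K2/[H⁺]²) = 1/(1 + 10^+1.58 + 10^-0.18) = 0.02520
DIC = [CO2*]/α₀ = 7.718×10^-5 / 0.02520 = 3.06 mmol/kg

DIC = 3.06 mmol/kg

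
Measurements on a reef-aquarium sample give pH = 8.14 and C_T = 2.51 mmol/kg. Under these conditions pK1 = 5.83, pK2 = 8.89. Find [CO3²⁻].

[CO3²⁻] = 0.377 mmol/kg

α₂ = 1 / (1 + [H⁺]/K2 + [H⁺]²/(K1K2)) = 1 / (1 + 10^+0.75 + 10^-1.56)
   = 1 / (1 + 5.6234 + 0.027542) = 1/6.6510 = 0.1504
[CO3²⁻] = α₂ × DIC = 0.1504 × 2.51 = 0.377 mmol/kg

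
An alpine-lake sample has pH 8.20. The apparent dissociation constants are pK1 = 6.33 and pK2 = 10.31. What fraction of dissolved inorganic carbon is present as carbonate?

α₂ = 0.00760

α₂ = 1 / (1 + [H⁺]/K2 + [H⁺]²/(K1K2)) = 1 / (1 + 10^+2.11 + 10^+0.24)
   = 1 / (1 + 128.82 + 1.7378) = 1/131.56 = 0.007601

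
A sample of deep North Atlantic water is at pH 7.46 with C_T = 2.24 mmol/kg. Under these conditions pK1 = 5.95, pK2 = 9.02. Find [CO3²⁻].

[CO3²⁻] = 0.0583 mmol/kg

α₂ = 1 / (1 + [H⁺]/K2 + [H⁺]²/(K1K2)) = 1 / (1 + 10^+1.56 + 10^+0.05)
   = 1 / (1 + 36.308 + 1.1220) = 1/38.430 = 0.02602
[CO3²⁻] = α₂ × DIC = 0.02602 × 2.24 = 0.0583 mmol/kg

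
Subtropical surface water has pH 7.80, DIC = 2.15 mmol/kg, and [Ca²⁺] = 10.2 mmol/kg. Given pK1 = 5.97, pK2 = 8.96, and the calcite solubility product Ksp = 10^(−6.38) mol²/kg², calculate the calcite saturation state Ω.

Ω = 3.36

α₂ = 1 / (1 + [H⁺]/K2 + [H⁺]²/(K1K2)) = 1 / (1 + 10^+1.16 + 10^-0.67)
   = 1 / (1 + 14.454 + 0.21380) = 1/15.668 = 0.06382
[CO3²⁻] = α₂ × DIC = 0.06382 × 2.15 = 0.1372 mmol/kg
Ksp = 10^(−6.38) = 4.169×10^-7
Ω = [Ca²⁺][CO3²⁻]/Ksp = (10.2×10^-3)(1.372×10^-4) / 4.169×10^-7 = 3.36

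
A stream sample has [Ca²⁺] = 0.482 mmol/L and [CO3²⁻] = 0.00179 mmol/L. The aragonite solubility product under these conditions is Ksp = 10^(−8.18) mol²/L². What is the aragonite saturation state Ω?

Ksp = 10^(−8.18) = 6.607×10^-9
Ω = [Ca²⁺][CO3²⁻]/Ksp = (0.482×10^-3)(0.00179×10^-3) / 6.607×10^-9 = 0.131

Ω = 0.131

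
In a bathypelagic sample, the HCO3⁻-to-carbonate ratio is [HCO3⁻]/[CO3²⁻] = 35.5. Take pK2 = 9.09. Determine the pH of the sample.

From K2 = [H⁺][CO3²⁻]/[HCO3⁻]:  pH = pK2 − log₁₀([HCO3⁻]/[CO3²⁻])
log₁₀(35.5) = +1.550
pH = 9.09 − (+1.550) = 7.54

pH = 7.54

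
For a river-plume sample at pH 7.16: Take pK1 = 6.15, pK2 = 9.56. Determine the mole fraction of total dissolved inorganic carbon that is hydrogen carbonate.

α₁ = 0.908

α₁ = 1 / (1 + [H⁺]/K1 + K2/[H⁺]) = 1 / (1 + 10^-1.01 + 10^-2.40)
   = 1 / (1 + 0.097724 + 0.0039811) = 1/1.1017 = 0.9077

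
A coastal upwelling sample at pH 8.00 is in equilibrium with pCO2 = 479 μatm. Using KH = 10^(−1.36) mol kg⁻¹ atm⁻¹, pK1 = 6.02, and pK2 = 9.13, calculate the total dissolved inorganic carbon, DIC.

[CO2*] = KH · pCO2 = 10^(−1.36) × 479×10^-6 = 2.091×10^-5 mol/kg
α₀ = 1/(1 + K1/[H⁺] + K1K2/[H⁺]²) = 1/(1 + 10^+1.98 + 10^+0.85) = 0.009654
DIC = [CO2*]/α₀ = 2.091×10^-5 / 0.009654 = 2.17 mmol/kg

DIC = 2.17 mmol/kg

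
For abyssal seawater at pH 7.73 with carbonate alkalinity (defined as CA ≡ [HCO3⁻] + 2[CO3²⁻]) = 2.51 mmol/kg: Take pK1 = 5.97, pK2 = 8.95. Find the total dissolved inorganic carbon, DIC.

DIC = 2.41 mmol/kg

CA = [HCO3⁻] + 2[CO3²⁻] = (α₁ + 2α₂)·DIC
At pH 7.73: [H⁺]/K1 = 10^-1.76 = 0.017378, K2/[H⁺] = 10^-1.22 = 0.060256
α₁ = 1/(1 + 0.017378 + 0.060256) = 1/1.0776 = 0.9280; α₂ = α₁·K2/[H⁺] = 0.05592
α₁ + 2α₂ = 1.0398
DIC = CA / (α₁ + 2α₂) = 2.51 / 1.0398 = 2.41 mmol/kg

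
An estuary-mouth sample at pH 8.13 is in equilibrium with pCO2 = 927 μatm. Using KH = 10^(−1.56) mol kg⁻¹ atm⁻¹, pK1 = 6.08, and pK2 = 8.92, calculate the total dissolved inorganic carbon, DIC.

[CO2*] = KH · pCO2 = 10^(−1.56) × 927×10^-6 = 2.553×10^-5 mol/kg
α₀ = 1/(1 + K1/[H⁺] + K1K2/[H⁺]²) = 1/(1 + 10^+2.05 + 10^+1.26) = 0.007610
DIC = [CO2*]/α₀ = 2.553×10^-5 / 0.007610 = 3.35 mmol/kg

DIC = 3.35 mmol/kg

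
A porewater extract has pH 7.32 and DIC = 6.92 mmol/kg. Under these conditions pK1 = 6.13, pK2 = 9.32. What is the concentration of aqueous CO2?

[CO2*] = 0.416 mmol/kg

α₀ = 1 / (1 + K1/[H⁺] + K1K2/[H⁺]²) = 1 / (1 + 10^+1.19 + 10^-0.81)
   = 1 / (1 + 15.488 + 0.15488) = 1/16.643 = 0.06009
[CO2*] = α₀ × DIC = 0.06009 × 6.92 = 0.416 mmol/kg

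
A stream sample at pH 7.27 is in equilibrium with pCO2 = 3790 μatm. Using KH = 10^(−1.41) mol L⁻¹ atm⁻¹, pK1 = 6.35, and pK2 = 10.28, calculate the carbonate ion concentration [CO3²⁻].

[CO2*] = KH · pCO2 = 10^(−1.41) × 3790×10^-6 = 1.474×10^-4 mol/L
α₀ = 1/(1 + K1/[H⁺] + K1K2/[H⁺]²) = 1/(1 + 10^+0.92 + 10^-2.09) = 0.1072
DIC = [CO2*]/α₀ = 1.474×10^-4 / 0.1072 = 1.375 mmol/L
[CO3²⁻] = α₂·DIC; α₂ = 0.0008716, so [CO3²⁻] = 0.0008716 × 1.375 = 0.00120 mmol/L = 1.20 μmol/L

[CO3²⁻] = 1.20 μmol/L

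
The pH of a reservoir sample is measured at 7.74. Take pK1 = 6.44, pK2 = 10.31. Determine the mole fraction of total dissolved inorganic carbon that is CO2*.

α₀ = 1 / (1 + K1/[H⁺] + K1K2/[H⁺]²) = 1 / (1 + 10^+1.30 + 10^-1.27)
   = 1 / (1 + 19.953 + 0.053703) = 1/21.006 = 0.04760

α₀ = 0.0476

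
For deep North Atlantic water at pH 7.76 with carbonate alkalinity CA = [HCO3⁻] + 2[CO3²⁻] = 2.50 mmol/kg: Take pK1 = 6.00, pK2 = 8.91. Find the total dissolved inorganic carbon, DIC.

DIC = 2.38 mmol/kg

CA = [HCO3⁻] + 2[CO3²⁻] = (α₁ + 2α₂)·DIC
At pH 7.76: [H⁺]/K1 = 10^-1.76 = 0.017378, K2/[H⁺] = 10^-1.15 = 0.070795
α₁ = 1/(1 + 0.017378 + 0.070795) = 1/1.0882 = 0.9190; α₂ = α₁·K2/[H⁺] = 0.06506
α₁ + 2α₂ = 1.0491
DIC = CA / (α₁ + 2α₂) = 2.50 / 1.0491 = 2.38 mmol/kg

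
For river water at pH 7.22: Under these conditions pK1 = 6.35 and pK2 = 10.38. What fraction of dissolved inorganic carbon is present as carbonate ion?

α₂ = 0.000609

α₂ = 1 / (1 + [H⁺]/K2 + [H⁺]²/(K1K2)) = 1 / (1 + 10^+3.16 + 10^+2.29)
   = 1 / (1 + 1445.4 + 194.98) = 1/1641.4 = 0.0006092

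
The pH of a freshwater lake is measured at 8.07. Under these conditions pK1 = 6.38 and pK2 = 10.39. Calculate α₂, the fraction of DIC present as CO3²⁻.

α₂ = 1 / (1 + [H⁺]/K2 + [H⁺]²/(K1K2)) = 1 / (1 + 10^+2.32 + 10^+0.63)
   = 1 / (1 + 208.93 + 4.2658) = 1/214.20 = 0.004669

α₂ = 0.00467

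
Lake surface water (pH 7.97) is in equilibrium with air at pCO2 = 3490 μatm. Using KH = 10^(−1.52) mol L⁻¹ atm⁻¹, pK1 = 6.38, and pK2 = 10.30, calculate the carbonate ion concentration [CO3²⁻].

[CO2*] = KH · pCO2 = 10^(−1.52) × 3490×10^-6 = 1.054×10^-4 mol/L
α₀ = 1/(1 + K1/[H⁺] + K1K2/[H⁺]²) = 1/(1 + 10^+1.59 + 10^-0.74) = 0.02495
DIC = [CO2*]/α₀ = 1.054×10^-4 / 0.02495 = 4.225 mmol/L
[CO3²⁻] = α₂·DIC; α₂ = 0.004539, so [CO3²⁻] = 0.004539 × 4.225 = 0.0192 mmol/L = 19.2 μmol/L

[CO3²⁻] = 19.2 μmol/L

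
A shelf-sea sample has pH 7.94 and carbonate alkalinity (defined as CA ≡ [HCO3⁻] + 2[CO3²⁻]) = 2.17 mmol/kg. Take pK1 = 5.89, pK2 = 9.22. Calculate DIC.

DIC = 2.08 mmol/kg

CA = [HCO3⁻] + 2[CO3²⁻] = (α₁ + 2α₂)·DIC
At pH 7.94: [H⁺]/K1 = 10^-2.05 = 0.0089125, K2/[H⁺] = 10^-1.28 = 0.052481
α₁ = 1/(1 + 0.0089125 + 0.052481) = 1/1.0614 = 0.9422; α₂ = α₁·K2/[H⁺] = 0.04945
α₁ + 2α₂ = 1.0410
DIC = CA / (α₁ + 2α₂) = 2.17 / 1.0410 = 2.08 mmol/kg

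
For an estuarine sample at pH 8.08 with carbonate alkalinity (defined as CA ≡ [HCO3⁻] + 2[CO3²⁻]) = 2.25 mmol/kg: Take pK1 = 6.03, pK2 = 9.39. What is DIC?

DIC = 2.17 mmol/kg

CA = [HCO3⁻] + 2[CO3²⁻] = (α₁ + 2α₂)·DIC
At pH 8.08: [H⁺]/K1 = 10^-2.05 = 0.0089125, K2/[H⁺] = 10^-1.31 = 0.048978
α₁ = 1/(1 + 0.0089125 + 0.048978) = 1/1.0579 = 0.9453; α₂ = α₁·K2/[H⁺] = 0.04630
α₁ + 2α₂ = 1.0379
DIC = CA / (α₁ + 2α₂) = 2.25 / 1.0379 = 2.17 mmol/kg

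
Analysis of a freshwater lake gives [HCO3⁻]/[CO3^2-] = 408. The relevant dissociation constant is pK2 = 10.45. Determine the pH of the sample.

pH = 7.84

From K2 = [H⁺][CO3^2-]/[HCO3⁻]:  pH = pK2 − log₁₀([HCO3⁻]/[CO3^2-])
log₁₀(408) = +2.611
pH = 10.45 − (+2.611) = 7.84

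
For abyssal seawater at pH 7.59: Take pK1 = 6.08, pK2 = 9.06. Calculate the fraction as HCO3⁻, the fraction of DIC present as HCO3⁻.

α₁ = 0.939

α₁ = 1 / (1 + [H⁺]/K1 + K2/[H⁺]) = 1 / (1 + 10^-1.51 + 10^-1.47)
   = 1 / (1 + 0.030903 + 0.033884) = 1/1.0648 = 0.9392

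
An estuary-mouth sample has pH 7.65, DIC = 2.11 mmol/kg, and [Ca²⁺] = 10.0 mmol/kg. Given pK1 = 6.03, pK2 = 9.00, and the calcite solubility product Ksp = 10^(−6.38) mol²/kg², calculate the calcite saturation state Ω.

α₂ = 1 / (1 + [H⁺]/K2 + [H⁺]²/(K1K2)) = 1 / (1 + 10^+1.35 + 10^-0.27)
   = 1 / (1 + 22.387 + 0.53703) = 1/23.924 = 0.04180
[CO3²⁻] = α₂ × DIC = 0.04180 × 2.11 = 0.08820 mmol/kg
Ksp = 10^(−6.38) = 4.169×10^-7
Ω = [Ca²⁺][CO3²⁻]/Ksp = (10.0×10^-3)(8.820×10^-5) / 4.169×10^-7 = 2.12

Ω = 2.12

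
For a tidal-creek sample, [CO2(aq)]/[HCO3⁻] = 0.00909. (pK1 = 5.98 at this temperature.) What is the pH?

From K1 = [H⁺][HCO3⁻]/[CO2(aq)]:  pH = pK1 − log₁₀([CO2(aq)]/[HCO3⁻])
log₁₀(0.00909) = -2.041
pH = 5.98 − (-2.041) = 8.02

pH = 8.02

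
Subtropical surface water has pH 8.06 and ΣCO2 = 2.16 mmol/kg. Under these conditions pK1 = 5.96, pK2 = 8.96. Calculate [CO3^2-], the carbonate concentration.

α₂ = 1 / (1 + [H⁺]/K2 + [H⁺]²/(K1K2)) = 1 / (1 + 10^+0.90 + 10^-1.20)
   = 1 / (1 + 7.9433 + 0.063096) = 1/9.0064 = 0.1110
[CO3²⁻] = α₂ × DIC = 0.1110 × 2.16 = 0.240 mmol/kg

[CO3²⁻] = 0.240 mmol/kg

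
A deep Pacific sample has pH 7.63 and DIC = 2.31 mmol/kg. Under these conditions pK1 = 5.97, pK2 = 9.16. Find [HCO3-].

α₁ = 1 / (1 + [H⁺]/K1 + K2/[H⁺]) = 1 / (1 + 10^-1.66 + 10^-1.53)
   = 1 / (1 + 0.021878 + 0.029512) = 1/1.0514 = 0.9511
[HCO3⁻] = α₁ × DIC = 0.9511 × 2.31 = 2.20 mmol/kg

[HCO3⁻] = 2.20 mmol/kg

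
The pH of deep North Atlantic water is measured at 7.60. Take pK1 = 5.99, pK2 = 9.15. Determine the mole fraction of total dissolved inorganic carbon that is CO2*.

α₀ = 1 / (1 + K1/[H⁺] + K1K2/[H⁺]²) = 1 / (1 + 10^+1.61 + 10^+0.06)
   = 1 / (1 + 40.738 + 1.1482) = 1/42.886 = 0.02332

α₀ = 0.0233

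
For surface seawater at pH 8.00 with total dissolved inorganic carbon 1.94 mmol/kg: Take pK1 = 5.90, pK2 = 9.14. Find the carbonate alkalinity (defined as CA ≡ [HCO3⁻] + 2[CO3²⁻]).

CA = [HCO3⁻] + 2[CO3²⁻] = (α₁ + 2α₂)·DIC
At pH 8.00: [H⁺]/K1 = 10^-2.10 = 0.0079433, K2/[H⁺] = 10^-1.14 = 0.072444
α₁ = 1/(1 + 0.0079433 + 0.072444) = 1/1.0804 = 0.9256; α₂ = α₁·K2/[H⁺] = 0.06705
α₁ + 2α₂ = 1.0597
CA = 1.0597 × 1.94 = 2.06 mmol/kg

CA = 2.06 mmol/kg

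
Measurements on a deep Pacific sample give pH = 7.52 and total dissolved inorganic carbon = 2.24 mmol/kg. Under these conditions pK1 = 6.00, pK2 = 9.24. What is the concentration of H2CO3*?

α₀ = 1 / (1 + K1/[H⁺] + K1K2/[H⁺]²) = 1 / (1 + 10^+1.52 + 10^-0.20)
   = 1 / (1 + 33.113 + 0.63096) = 1/34.744 = 0.02878
[CO2*] = α₀ × DIC = 0.02878 × 2.24 = 0.0645 mmol/kg

[CO2*] = 0.0645 mmol/kg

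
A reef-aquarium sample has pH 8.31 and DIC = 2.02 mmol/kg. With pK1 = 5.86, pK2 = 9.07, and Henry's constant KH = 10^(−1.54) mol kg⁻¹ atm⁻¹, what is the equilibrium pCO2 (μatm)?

pCO2 = 211 μatm

α₀ = 1 / (1 + K1/[H⁺] + K1K2/[H⁺]²) = 1 / (1 + 10^+2.45 + 10^+1.69)
   = 1 / (1 + 281.84 + 48.978) = 1/331.82 = 0.003014
[CO2*] = α₀ × DIC = 0.003014 × 2.02 = 0.006088 mmol/kg = 6.088 μmol/kg
pCO2 = [CO2*]/KH = 6.088×10^-6 / 2.884×10^-2 = 211 μatm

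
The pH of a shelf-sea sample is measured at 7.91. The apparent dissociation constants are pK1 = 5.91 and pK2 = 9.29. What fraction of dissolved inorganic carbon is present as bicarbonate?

α₁ = 1 / (1 + [H⁺]/K1 + K2/[H⁺]) = 1 / (1 + 10^-2.00 + 10^-1.38)
   = 1 / (1 + 0.010000 + 0.041687) = 1/1.0517 = 0.9509

α₁ = 0.951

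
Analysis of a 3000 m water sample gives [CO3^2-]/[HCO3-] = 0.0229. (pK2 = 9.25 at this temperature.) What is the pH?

From K2 = [H⁺][CO3^2-]/[HCO3-]:  pH = pK2 + log₁₀([CO3^2-]/[HCO3-])
log₁₀(0.0229) = -1.640
pH = 9.25 + (-1.640) = 7.61

pH = 7.61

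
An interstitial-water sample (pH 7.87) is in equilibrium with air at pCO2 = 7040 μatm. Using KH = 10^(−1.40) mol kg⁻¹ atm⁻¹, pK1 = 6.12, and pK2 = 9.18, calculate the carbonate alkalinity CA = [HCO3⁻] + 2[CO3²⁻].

CA = 17.3 mmol/kg

[CO2*] = KH · pCO2 = 10^(−1.40) × 7040×10^-6 = 2.803×10^-4 mol/kg
α₀ = 1/(1 + K1/[H⁺] + K1K2/[H⁺]²) = 1/(1 + 10^+1.75 + 10^+0.44) = 0.01667
DIC = [CO2*]/α₀ = 2.803×10^-4 / 0.01667 = 16.81 mmol/kg
CA = (α₁ + 2α₂)·DIC = (0.9374 + 2×0.04591) × 16.81 = 17.3 mmol/kg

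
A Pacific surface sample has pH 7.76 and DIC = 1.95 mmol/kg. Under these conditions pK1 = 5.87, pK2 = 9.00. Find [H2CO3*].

α₀ = 1 / (1 + K1/[H⁺] + K1K2/[H⁺]²) = 1 / (1 + 10^+1.89 + 10^+0.65)
   = 1 / (1 + 77.625 + 4.4668) = 1/83.092 = 0.01203
[CO2*] = α₀ × DIC = 0.01203 × 1.95 = 0.0235 mmol/kg

[CO2*] = 0.0235 mmol/kg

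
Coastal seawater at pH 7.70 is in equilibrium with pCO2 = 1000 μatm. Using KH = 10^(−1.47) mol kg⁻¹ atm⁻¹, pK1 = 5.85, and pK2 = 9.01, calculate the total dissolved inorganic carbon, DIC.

DIC = 2.55 mmol/kg

[CO2*] = KH · pCO2 = 10^(−1.47) × 1000×10^-6 = 3.388×10^-5 mol/kg
α₀ = 1/(1 + K1/[H⁺] + K1K2/[H⁺]²) = 1/(1 + 10^+1.85 + 10^+0.54) = 0.01329
DIC = [CO2*]/α₀ = 3.388×10^-5 / 0.01329 = 2.55 mmol/kg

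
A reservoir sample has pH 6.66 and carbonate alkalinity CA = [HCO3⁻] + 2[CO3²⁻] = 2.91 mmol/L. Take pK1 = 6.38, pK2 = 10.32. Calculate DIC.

DIC = 4.44 mmol/L

CA = [HCO3⁻] + 2[CO3²⁻] = (α₁ + 2α₂)·DIC
At pH 6.66: [H⁺]/K1 = 10^-0.28 = 0.52481, K2/[H⁺] = 10^-3.66 = 0.00021878
α₁ = 1/(1 + 0.52481 + 0.00021878) = 1/1.5250 = 0.6557; α₂ = α₁·K2/[H⁺] = 0.0001435
α₁ + 2α₂ = 0.6560
DIC = CA / (α₁ + 2α₂) = 2.91 / 0.6560 = 4.44 mmol/L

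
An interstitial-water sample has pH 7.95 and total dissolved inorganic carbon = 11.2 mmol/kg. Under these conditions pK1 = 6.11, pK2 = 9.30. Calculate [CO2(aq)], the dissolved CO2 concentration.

α₀ = 1 / (1 + K1/[H⁺] + K1K2/[H⁺]²) = 1 / (1 + 10^+1.84 + 10^+0.49)
   = 1 / (1 + 69.183 + 3.0903) = 1/73.273 = 0.01365
[CO2*] = α₀ × DIC = 0.01365 × 11.2 = 0.153 mmol/kg

[CO2*] = 0.153 mmol/kg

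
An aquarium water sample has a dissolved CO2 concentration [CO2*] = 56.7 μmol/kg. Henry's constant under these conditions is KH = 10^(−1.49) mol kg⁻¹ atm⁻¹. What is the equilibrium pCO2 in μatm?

pCO2 = 1750 μatm

KH = 10^(−1.49) = 3.236×10^-2 mol kg⁻¹ atm⁻¹
pCO2 = [CO2*]/KH = 56.7×10^-6 / 3.236×10^-2 = 1.75×10^-3 atm = 1750 μatm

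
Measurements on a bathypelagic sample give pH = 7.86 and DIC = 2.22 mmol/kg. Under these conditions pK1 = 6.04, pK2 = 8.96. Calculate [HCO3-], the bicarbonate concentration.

[HCO3⁻] = 2.03 mmol/kg

α₁ = 1 / (1 + [H⁺]/K1 + K2/[H⁺]) = 1 / (1 + 10^-1.82 + 10^-1.10)
   = 1 / (1 + 0.015136 + 0.079433) = 1/1.0946 = 0.9136
[HCO3⁻] = α₁ × DIC = 0.9136 × 2.22 = 2.03 mmol/kg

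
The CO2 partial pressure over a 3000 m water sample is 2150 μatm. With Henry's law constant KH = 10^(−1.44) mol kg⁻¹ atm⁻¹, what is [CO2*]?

[CO2*] = 78.1 μmol/kg

KH = 10^(−1.44) = 3.631×10^-2 mol kg⁻¹ atm⁻¹
[CO2*] = KH · pCO2 = 3.631×10^-2 × 2150×10^-6 atm = 7.81×10^-5 mol/kg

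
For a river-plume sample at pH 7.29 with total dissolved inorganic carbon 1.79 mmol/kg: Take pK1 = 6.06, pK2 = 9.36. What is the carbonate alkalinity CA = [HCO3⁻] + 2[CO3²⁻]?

CA = [HCO3⁻] + 2[CO3²⁻] = (α₁ + 2α₂)·DIC
At pH 7.29: [H⁺]/K1 = 10^-1.23 = 0.058884, K2/[H⁺] = 10^-2.07 = 0.0085114
α₁ = 1/(1 + 0.058884 + 0.0085114) = 1/1.0674 = 0.9369; α₂ = α₁·K2/[H⁺] = 0.007974
α₁ + 2α₂ = 0.9528
CA = 0.9528 × 1.79 = 1.71 mmol/kg

CA = 1.71 mmol/kg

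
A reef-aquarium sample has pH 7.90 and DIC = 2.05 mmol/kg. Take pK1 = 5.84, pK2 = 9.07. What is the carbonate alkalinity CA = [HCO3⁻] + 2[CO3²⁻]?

CA = 2.16 mmol/kg

CA = [HCO3⁻] + 2[CO3²⁻] = (α₁ + 2α₂)·DIC
At pH 7.90: [H⁺]/K1 = 10^-2.06 = 0.0087096, K2/[H⁺] = 10^-1.17 = 0.067608
α₁ = 1/(1 + 0.0087096 + 0.067608) = 1/1.0763 = 0.9291; α₂ = α₁·K2/[H⁺] = 0.06281
α₁ + 2α₂ = 1.0547
CA = 1.0547 × 2.05 = 2.16 mmol/kg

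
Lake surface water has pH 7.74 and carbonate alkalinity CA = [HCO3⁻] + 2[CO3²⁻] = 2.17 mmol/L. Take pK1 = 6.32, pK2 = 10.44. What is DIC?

DIC = 2.25 mmol/L

CA = [HCO3⁻] + 2[CO3²⁻] = (α₁ + 2α₂)·DIC
At pH 7.74: [H⁺]/K1 = 10^-1.42 = 0.038019, K2/[H⁺] = 10^-2.70 = 0.0019953
α₁ = 1/(1 + 0.038019 + 0.0019953) = 1/1.0400 = 0.9615; α₂ = α₁·K2/[H⁺] = 0.001918
α₁ + 2α₂ = 0.9654
DIC = CA / (α₁ + 2α₂) = 2.17 / 0.9654 = 2.25 mmol/L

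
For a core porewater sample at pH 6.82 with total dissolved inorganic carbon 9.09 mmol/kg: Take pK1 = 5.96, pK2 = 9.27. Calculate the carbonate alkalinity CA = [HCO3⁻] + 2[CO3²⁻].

CA = [HCO3⁻] + 2[CO3²⁻] = (α₁ + 2α₂)·DIC
At pH 6.82: [H⁺]/K1 = 10^-0.86 = 0.13804, K2/[H⁺] = 10^-2.45 = 0.0035481
α₁ = 1/(1 + 0.13804 + 0.0035481) = 1/1.1416 = 0.8760; α₂ = α₁·K2/[H⁺] = 0.003108
α₁ + 2α₂ = 0.8822
CA = 0.8822 × 9.09 = 8.02 mmol/kg

CA = 8.02 mmol/kg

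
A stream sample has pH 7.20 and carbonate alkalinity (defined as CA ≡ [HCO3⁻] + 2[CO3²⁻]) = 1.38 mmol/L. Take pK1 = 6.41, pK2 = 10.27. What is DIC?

DIC = 1.60 mmol/L

CA = [HCO3⁻] + 2[CO3²⁻] = (α₁ + 2α₂)·DIC
At pH 7.20: [H⁺]/K1 = 10^-0.79 = 0.16218, K2/[H⁺] = 10^-3.07 = 0.00085114
α₁ = 1/(1 + 0.16218 + 0.00085114) = 1/1.1630 = 0.8598; α₂ = α₁·K2/[H⁺] = 0.0007318
α₁ + 2α₂ = 0.8613
DIC = CA / (α₁ + 2α₂) = 1.38 / 0.8613 = 1.60 mmol/L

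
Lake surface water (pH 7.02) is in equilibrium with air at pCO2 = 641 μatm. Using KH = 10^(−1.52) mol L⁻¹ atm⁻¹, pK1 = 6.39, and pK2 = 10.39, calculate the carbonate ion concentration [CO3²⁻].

[CO3²⁻] = 0.0352 μmol/L

[CO2*] = KH · pCO2 = 10^(−1.52) × 641×10^-6 = 1.936×10^-5 mol/L
α₀ = 1/(1 + K1/[H⁺] + K1K2/[H⁺]²) = 1/(1 + 10^+0.63 + 10^-2.74) = 0.1898
DIC = [CO2*]/α₀ = 1.936×10^-5 / 0.1898 = 0.1020 mmol/L
[CO3²⁻] = α₂·DIC; α₂ = 0.0003455, so [CO3²⁻] = 0.0003455 × 0.1020 = 3.52×10^-5 mmol/L = 0.0352 μmol/L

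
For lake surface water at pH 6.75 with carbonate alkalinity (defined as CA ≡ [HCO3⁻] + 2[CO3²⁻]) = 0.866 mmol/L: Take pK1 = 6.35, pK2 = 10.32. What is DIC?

CA = [HCO3⁻] + 2[CO3²⁻] = (α₁ + 2α₂)·DIC
At pH 6.75: [H⁺]/K1 = 10^-0.40 = 0.39811, K2/[H⁺] = 10^-3.57 = 0.00026915
α₁ = 1/(1 + 0.39811 + 0.00026915) = 1/1.3984 = 0.7151; α₂ = α₁·K2/[H⁺] = 0.0001925
α₁ + 2α₂ = 0.7155
DIC = CA / (α₁ + 2α₂) = 0.866 / 0.7155 = 1.21 mmol/L

DIC = 1.21 mmol/L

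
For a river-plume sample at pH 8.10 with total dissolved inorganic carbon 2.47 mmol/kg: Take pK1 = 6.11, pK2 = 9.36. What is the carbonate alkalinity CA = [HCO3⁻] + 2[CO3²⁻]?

CA = 2.57 mmol/kg

CA = [HCO3⁻] + 2[CO3²⁻] = (α₁ + 2α₂)·DIC
At pH 8.10: [H⁺]/K1 = 10^-1.99 = 0.010233, K2/[H⁺] = 10^-1.26 = 0.054954
α₁ = 1/(1 + 0.010233 + 0.054954) = 1/1.0652 = 0.9388; α₂ = α₁·K2/[H⁺] = 0.05159
α₁ + 2α₂ = 1.0420
CA = 1.0420 × 2.47 = 2.57 mmol/kg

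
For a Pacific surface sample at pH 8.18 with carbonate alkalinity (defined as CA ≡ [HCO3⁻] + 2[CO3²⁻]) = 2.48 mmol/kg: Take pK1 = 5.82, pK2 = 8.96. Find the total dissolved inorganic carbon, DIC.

CA = [HCO3⁻] + 2[CO3²⁻] = (α₁ + 2α₂)·DIC
At pH 8.18: [H⁺]/K1 = 10^-2.36 = 0.0043652, K2/[H⁺] = 10^-0.78 = 0.16596
α₁ = 1/(1 + 0.0043652 + 0.16596) = 1/1.1703 = 0.8545; α₂ = α₁·K2/[H⁺] = 0.1418
α₁ + 2α₂ = 1.1381
DIC = CA / (α₁ + 2α₂) = 2.48 / 1.1381 = 2.18 mmol/kg

DIC = 2.18 mmol/kg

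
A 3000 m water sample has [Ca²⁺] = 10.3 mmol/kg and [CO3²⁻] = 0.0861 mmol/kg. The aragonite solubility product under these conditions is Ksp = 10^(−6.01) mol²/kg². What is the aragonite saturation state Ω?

Ksp = 10^(−6.01) = 9.772×10^-7
Ω = [Ca²⁺][CO3²⁻]/Ksp = (10.3×10^-3)(0.0861×10^-3) / 9.772×10^-7 = 0.907

Ω = 0.907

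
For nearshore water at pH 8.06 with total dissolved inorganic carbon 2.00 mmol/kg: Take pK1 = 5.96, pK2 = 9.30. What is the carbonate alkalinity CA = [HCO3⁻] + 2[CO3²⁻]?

CA = [HCO3⁻] + 2[CO3²⁻] = (α₁ + 2α₂)·DIC
At pH 8.06: [H⁺]/K1 = 10^-2.10 = 0.0079433, K2/[H⁺] = 10^-1.24 = 0.057544
α₁ = 1/(1 + 0.0079433 + 0.057544) = 1/1.0655 = 0.9385; α₂ = α₁·K2/[H⁺] = 0.05401
α₁ + 2α₂ = 1.0466
CA = 1.0466 × 2.00 = 2.09 mmol/kg

CA = 2.09 mmol/kg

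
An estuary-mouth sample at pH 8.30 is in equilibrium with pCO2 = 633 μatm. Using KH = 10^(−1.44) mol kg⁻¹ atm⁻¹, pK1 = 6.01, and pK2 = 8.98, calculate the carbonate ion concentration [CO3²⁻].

[CO2*] = KH · pCO2 = 10^(−1.44) × 633×10^-6 = 2.298×10^-5 mol/kg
α₀ = 1/(1 + K1/[H⁺] + K1K2/[H⁺]²) = 1/(1 + 10^+2.29 + 10^+1.61) = 0.004224
DIC = [CO2*]/α₀ = 2.298×10^-5 / 0.004224 = 5.441 mmol/kg
[CO3²⁻] = α₂·DIC; α₂ = 0.1721, so [CO3²⁻] = 0.1721 × 5.441 = 0.936 mmol/kg

[CO3²⁻] = 0.936 mmol/kg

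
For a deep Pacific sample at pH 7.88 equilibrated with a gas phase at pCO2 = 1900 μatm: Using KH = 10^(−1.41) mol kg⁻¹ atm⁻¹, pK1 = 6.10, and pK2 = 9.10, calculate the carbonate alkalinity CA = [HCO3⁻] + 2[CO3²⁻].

[CO2*] = KH · pCO2 = 10^(−1.41) × 1900×10^-6 = 7.392×10^-5 mol/kg
α₀ = 1/(1 + K1/[H⁺] + K1K2/[H⁺]²) = 1/(1 + 10^+1.78 + 10^+0.56) = 0.01541
DIC = [CO2*]/α₀ = 7.392×10^-5 / 0.01541 = 4.796 mmol/kg
CA = (α₁ + 2α₂)·DIC = (0.9286 + 2×0.05596) × 4.796 = 4.99 mmol/kg

CA = 4.99 mmol/kg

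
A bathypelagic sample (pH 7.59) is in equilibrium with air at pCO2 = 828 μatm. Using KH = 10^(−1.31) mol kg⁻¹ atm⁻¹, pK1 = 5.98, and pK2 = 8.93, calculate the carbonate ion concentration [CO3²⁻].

[CO2*] = KH · pCO2 = 10^(−1.31) × 828×10^-6 = 4.055×10^-5 mol/kg
α₀ = 1/(1 + K1/[H⁺] + K1K2/[H⁺]²) = 1/(1 + 10^+1.61 + 10^+0.27) = 0.02294
DIC = [CO2*]/α₀ = 4.055×10^-5 / 0.02294 = 1.768 mmol/kg
[CO3²⁻] = α₂·DIC; α₂ = 0.04271, so [CO3²⁻] = 0.04271 × 1.768 = 0.0755 mmol/kg

[CO3²⁻] = 0.0755 mmol/kg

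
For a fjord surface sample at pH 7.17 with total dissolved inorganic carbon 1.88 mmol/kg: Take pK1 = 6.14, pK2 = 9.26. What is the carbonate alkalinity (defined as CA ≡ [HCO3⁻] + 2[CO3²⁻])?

CA = [HCO3⁻] + 2[CO3²⁻] = (α₁ + 2α₂)·DIC
At pH 7.17: [H⁺]/K1 = 10^-1.03 = 0.093325, K2/[H⁺] = 10^-2.09 = 0.0081283
α₁ = 1/(1 + 0.093325 + 0.0081283) = 1/1.1015 = 0.9079; α₂ = α₁·K2/[H⁺] = 0.007380
α₁ + 2α₂ = 0.9227
CA = 0.9227 × 1.88 = 1.73 mmol/kg

CA = 1.73 mmol/kg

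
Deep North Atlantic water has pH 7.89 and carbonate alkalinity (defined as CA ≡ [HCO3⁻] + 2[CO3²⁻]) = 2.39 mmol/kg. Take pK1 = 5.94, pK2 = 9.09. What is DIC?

CA = [HCO3⁻] + 2[CO3²⁻] = (α₁ + 2α₂)·DIC
At pH 7.89: [H⁺]/K1 = 10^-1.95 = 0.011220, K2/[H⁺] = 10^-1.20 = 0.063096
α₁ = 1/(1 + 0.011220 + 0.063096) = 1/1.0743 = 0.9308; α₂ = α₁·K2/[H⁺] = 0.05873
α₁ + 2α₂ = 1.0483
DIC = CA / (α₁ + 2α₂) = 2.39 / 1.0483 = 2.28 mmol/kg

DIC = 2.28 mmol/kg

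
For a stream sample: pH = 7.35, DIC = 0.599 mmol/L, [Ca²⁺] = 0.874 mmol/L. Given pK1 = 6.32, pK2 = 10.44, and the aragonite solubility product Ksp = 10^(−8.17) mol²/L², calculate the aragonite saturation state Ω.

Ω = 0.0575

α₂ = 1 / (1 + [H⁺]/K2 + [H⁺]²/(K1K2)) = 1 / (1 + 10^+3.09 + 10^+2.06)
   = 1 / (1 + 1230.3 + 114.82) = 1/1346.1 = 0.0007429
[CO3²⁻] = α₂ × DIC = 0.0007429 × 0.599 = 0.0004450 mmol/L = 0.4450 μmol/L
Ksp = 10^(−8.17) = 6.761×10^-9
Ω = [Ca²⁺][CO3²⁻]/Ksp = (0.874×10^-3)(4.450×10^-7) / 6.761×10^-9 = 0.0575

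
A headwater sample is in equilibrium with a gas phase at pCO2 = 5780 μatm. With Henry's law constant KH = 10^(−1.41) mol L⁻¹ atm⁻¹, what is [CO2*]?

[CO2*] = 225 μmol/L

KH = 10^(−1.41) = 3.890×10^-2 mol L⁻¹ atm⁻¹
[CO2*] = KH · pCO2 = 3.890×10^-2 × 5780×10^-6 atm = 2.25×10^-4 mol/L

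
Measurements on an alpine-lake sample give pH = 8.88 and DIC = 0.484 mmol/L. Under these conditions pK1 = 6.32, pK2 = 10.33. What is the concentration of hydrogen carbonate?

[HCO3⁻] = 0.466 mmol/L

α₁ = 1 / (1 + [H⁺]/K1 + K2/[H⁺]) = 1 / (1 + 10^-2.56 + 10^-1.45)
   = 1 / (1 + 0.0027542 + 0.035481) = 1/1.0382 = 0.9632
[HCO3⁻] = α₁ × DIC = 0.9632 × 0.484 = 0.466 mmol/L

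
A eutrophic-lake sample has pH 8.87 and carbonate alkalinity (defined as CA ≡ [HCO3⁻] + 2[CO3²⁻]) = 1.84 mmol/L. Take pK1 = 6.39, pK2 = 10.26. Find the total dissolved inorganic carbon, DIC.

CA = [HCO3⁻] + 2[CO3²⁻] = (α₁ + 2α₂)·DIC
At pH 8.87: [H⁺]/K1 = 10^-2.48 = 0.0033113, K2/[H⁺] = 10^-1.39 = 0.040738
α₁ = 1/(1 + 0.0033113 + 0.040738) = 1/1.0440 = 0.9578; α₂ = α₁·K2/[H⁺] = 0.03902
α₁ + 2α₂ = 1.0358
DIC = CA / (α₁ + 2α₂) = 1.84 / 1.0358 = 1.78 mmol/L

DIC = 1.78 mmol/L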